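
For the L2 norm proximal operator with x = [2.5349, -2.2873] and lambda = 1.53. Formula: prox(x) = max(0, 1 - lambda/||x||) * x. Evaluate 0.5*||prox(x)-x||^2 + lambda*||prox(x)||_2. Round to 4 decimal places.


Step 1: Compute ||x||.
||x|| = 3.4143
Step 2: Compute scaling factor.
scale = max(0, 1 - 1.53/3.4143) = 0.5519
Step 3: prox(x) = [1.399, -1.2623]
||prox(x)|| = 1.8843
Step 4: Proximal objective.
0.5*||prox-x||^2 = 1.1705
lambda*||prox|| = 2.883
Total = 4.0534


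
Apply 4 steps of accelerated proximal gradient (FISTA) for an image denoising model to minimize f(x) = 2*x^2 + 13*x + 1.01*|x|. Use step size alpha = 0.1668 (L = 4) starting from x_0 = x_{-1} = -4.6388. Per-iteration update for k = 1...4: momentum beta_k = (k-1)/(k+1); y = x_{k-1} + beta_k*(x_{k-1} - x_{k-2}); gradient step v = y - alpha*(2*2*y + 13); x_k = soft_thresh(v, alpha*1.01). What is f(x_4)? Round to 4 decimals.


FISTA on f(x) = 2*x^2 + 13*x + 1.01*|x|
L = 4, alpha = 0.1668
Iteration 1: beta = 0.0, y = -4.6388 + 0.0*(-4.6388 + 4.6388) = -4.6388
  grad(y) = -5.5552, v = y - alpha*grad = -3.7122
  prox(v) = soft_thresh(-3.7122, 0.1685) = -3.5437
Iteration 2: beta = 0.3333, y = -3.5437 + 0.3333*(-3.5437 + 4.6388) = -3.1787
  grad(y) = 0.2852, v = y - alpha*grad = -3.2263
  prox(v) = soft_thresh(-3.2263, 0.1685) = -3.0578
Iteration 3: beta = 0.5, y = -3.0578 + 0.5*(-3.0578 + 3.5437) = -2.8148
  grad(y) = 1.7406, v = y - alpha*grad = -3.1052
  prox(v) = soft_thresh(-3.1052, 0.1685) = -2.9367
Iteration 4: beta = 0.6, y = -2.9367 + 0.6*(-2.9367 + 3.0578) = -2.8641
  grad(y) = 1.5438, v = y - alpha*grad = -3.1216
  prox(v) = soft_thresh(-3.1216, 0.1685) = -2.9531
f(x_4) = 2*(-2.9531)^2 + 13*(-2.9531) + 1.01*|-2.9531| = -17.9661


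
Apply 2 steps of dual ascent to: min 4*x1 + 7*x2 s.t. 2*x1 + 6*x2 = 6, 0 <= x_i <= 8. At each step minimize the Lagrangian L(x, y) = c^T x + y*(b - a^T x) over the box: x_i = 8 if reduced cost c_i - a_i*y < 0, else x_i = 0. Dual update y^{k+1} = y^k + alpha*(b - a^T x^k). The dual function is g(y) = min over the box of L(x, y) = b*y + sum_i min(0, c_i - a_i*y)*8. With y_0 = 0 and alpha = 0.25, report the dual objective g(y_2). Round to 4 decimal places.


Dual ascent for LP: min 4*x1 + 7*x2, 2*x1 + 6*x2 = 6, 0 <= x_i <= 8
Step 1: y^k = 0.0, reduced costs: (4.0, 7.0)
  x^k = (0.0, 0.0), subgradient = b - a^T x = 6.0
  y^{k+1} = 0.0 + 0.25*6.0 = 1.5
Step 2: y^k = 1.5, reduced costs: (1.0, -2.0)
  x^k = (0.0, 8.0), subgradient = b - a^T x = -42.0
  y^{k+1} = 1.5 + 0.25*-42.0 = -9.0
Dual objective at y_2 = -9.0: reduced costs (22.0, 61.0), box minimizer x = (0.0, 0.0)
g(y_2) = b*y + (c1 - a1*y)*x1 + (c2 - a2*y)*x2 = 6*(-9.0) + 22.0*0.0 + 61.0*0.0 = -54.0 + 0.0 + 0.0 = -54.0


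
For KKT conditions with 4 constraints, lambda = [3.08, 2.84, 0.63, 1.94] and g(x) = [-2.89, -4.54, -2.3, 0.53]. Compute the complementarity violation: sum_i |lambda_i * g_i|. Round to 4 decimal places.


KKT complementary slackness check:
lambda_1 * g_1 = 3.08 * -2.89 = -8.9012
lambda_2 * g_2 = 2.84 * -4.54 = -12.8936
lambda_3 * g_3 = 0.63 * -2.3 = -1.449
lambda_4 * g_4 = 1.94 * 0.53 = 1.0282
Total violation = 8.9012 + 12.8936 + 1.449 + 1.0282 = 24.272


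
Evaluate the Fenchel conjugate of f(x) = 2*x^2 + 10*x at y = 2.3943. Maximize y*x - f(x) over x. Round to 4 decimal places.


f*(y) = sup_x {y*x - a*x^2 - b*x} = sup_x {(y-b)*x - a*x^2}
FOC: (y - b) - 2a*x = 0 => x* = (y - b)/(2a)
x* = (2.3943 - 10)/(2*2) = -1.9014
f*(2.3943) = (y-b)^2/(4a) = (2.3943 - 10)^2/(4*2)
= 57.8467/8 = 7.2308


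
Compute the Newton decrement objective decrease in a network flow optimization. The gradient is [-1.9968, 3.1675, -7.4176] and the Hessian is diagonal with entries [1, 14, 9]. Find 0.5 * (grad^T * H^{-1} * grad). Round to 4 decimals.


Step 1: H is diagonal, so H^(-1) * g = [-1.9968, 0.2263, -0.8242].
Step 2: g^T H^(-1) g = sum_i g_i^2 / H_ii
  = (-1.9968)^2/1 + (3.1675)^2/14 + (-7.4176)^2/9
  = 3.9872 + 0.7166 + 6.1134 = 10.8173
Step 3: Objective decrease = 0.5 * g^T H^(-1) g = 5.4086


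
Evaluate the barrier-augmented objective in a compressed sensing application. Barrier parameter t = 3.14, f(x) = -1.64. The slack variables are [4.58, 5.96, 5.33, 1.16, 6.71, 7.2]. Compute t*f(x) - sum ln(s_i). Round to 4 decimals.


Step 1: Compute log-barrier.
ln values: [1.5217, 1.7851, 1.6734, 0.1484, 1.9036, 1.9741]
phi = -(1.5217 + 1.7851 + 1.6734 + 0.1484 + 1.9036 + 1.9741) = -9.0062
Step 2: Compute augmented objective.
t*f(x) = 3.14*-1.64 = -5.1496
Total = -5.1496 - 9.0062 = -14.1558


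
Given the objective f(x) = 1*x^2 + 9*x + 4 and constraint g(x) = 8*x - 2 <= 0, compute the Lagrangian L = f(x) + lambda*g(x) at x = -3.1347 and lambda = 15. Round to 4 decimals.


Step 1: Evaluate f(x).
f(-3.1347) = 1*(-3.1347)^2 + 9*(-3.1347) + 4 = -14.386
Step 2: Evaluate g(x).
g(-3.1347) = 8*-3.1347 - 2 = -27.0776
Step 3: Compute Lagrangian.
L = -14.386 + 15*-27.0776 = -420.55


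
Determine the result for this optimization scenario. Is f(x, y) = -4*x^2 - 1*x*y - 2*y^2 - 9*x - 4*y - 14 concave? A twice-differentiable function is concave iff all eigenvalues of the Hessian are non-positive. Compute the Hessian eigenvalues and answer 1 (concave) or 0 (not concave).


The Hessian of f(x,y) = -4*x^2 - 1*x*y - 2*y^2 - 9*x - 4*y - 14 is:
H = [[-8, -1], [-1, -4]]
Trace = -8 - 4 = -12
Determinant = -8*-4 - (-1)^2 = 31
Discriminant = (-12)^2 - 4*31 = 20.0
Eigenvalues: lambda_1 = -8.2361, lambda_2 = -3.7639
The function is concave.

1


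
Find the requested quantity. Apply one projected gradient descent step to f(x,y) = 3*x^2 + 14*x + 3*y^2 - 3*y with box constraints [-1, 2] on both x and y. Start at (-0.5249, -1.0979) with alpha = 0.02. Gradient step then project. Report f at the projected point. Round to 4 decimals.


Step 1: Compute gradient at (-0.5249, -1.0979).
grad_x = 2*3*-0.5249 + 14 = 10.8506
grad_y = 2*3*-1.0979 - 3 = -9.5874
Step 2: Gradient step.
x_raw = -0.5249 - 0.02*10.8506 = -0.7419
y_raw = -1.0979 - 0.02*-9.5874 = -0.9062
Step 3: Project onto [-1, 2].
x_proj = clip(-0.7419) = -0.7419
y_proj = clip(-0.9062) = -0.9062
Step 4: Evaluate f.
f(-0.7419, -0.9062) = -3.5537


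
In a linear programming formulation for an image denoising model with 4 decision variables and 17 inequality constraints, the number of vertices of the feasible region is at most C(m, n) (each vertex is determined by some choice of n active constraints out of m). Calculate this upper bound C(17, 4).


Each vertex corresponds to some choice of n active constraints out of m, so the number of vertices is at most C(m, n) = m! / (n!(m-n)!).
m = 17, n = 4
Numerator: 17 * 16 * 15 * 14
Denominator: 4! = 24
C(17, 4) = 2380


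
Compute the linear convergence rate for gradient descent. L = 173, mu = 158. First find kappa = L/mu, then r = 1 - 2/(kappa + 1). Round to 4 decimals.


Step 1: Compute the condition number.
kappa = L/mu = 173/158 = 1.0949
Step 2: Compute the convergence rate.
r = 1 - 2/(kappa + 1) = 1 - 2*mu/(L + mu) = (L - mu)/(L + mu) = 15/331 = 0.0453


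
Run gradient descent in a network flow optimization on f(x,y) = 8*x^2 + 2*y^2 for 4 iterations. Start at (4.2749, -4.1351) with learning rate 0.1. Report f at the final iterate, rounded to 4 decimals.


Gradient descent on f(x,y) = 8*x^2 + 2*y^2.
Starting point: (4.2749, -4.1351), alpha = 0.1
Step 1: grad_x = 2*8*4.2749 = 68.3984, grad_y = 2*2*-4.1351 = -16.5404
  x_1 = 4.2749 - 0.1*68.3984 = -2.5649
  y_1 = -4.1351 - 0.1*-16.5404 = -2.4811
Step 2: grad_x = 2*8*-2.5649 = -41.039, grad_y = 2*2*-2.4811 = -9.9242
  x_2 = -2.5649 - 0.1*-41.039 = 1.539
  y_2 = -2.4811 - 0.1*-9.9242 = -1.4886
Step 3: grad_x = 2*8*1.539 = 24.6234, grad_y = 2*2*-1.4886 = -5.9545
  x_3 = 1.539 - 0.1*24.6234 = -0.9234
  y_3 = -1.4886 - 0.1*-5.9545 = -0.8932
Step 4: grad_x = 2*8*-0.9234 = -14.7741, grad_y = 2*2*-0.8932 = -3.5727
  x_4 = -0.9234 - 0.1*-14.7741 = 0.554
  y_4 = -0.8932 - 0.1*-3.5727 = -0.5359
f(0.554, -0.5359) = 8*0.554^2 + 2*(-0.5359)^2 = 3.03


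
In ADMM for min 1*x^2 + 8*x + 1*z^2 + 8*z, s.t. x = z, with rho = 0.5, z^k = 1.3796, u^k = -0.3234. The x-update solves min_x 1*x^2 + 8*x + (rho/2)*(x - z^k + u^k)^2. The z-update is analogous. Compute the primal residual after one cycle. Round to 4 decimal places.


ADMM iteration with rho = 0.5, z^k = 1.3796, u^k = -0.3234
Step 1: x-update.
Minimize 1*x^2 + 8*x + (0.5/2)*(x - 1.3796 - 0.3234)^2
FOC: (2*1 + 0.5)*x = -8 + 0.5*(1.3796 + 0.3234)
x^{k+1} = -2.8594
Step 2: z-update.
Minimize 1*z^2 + 8*z + (0.5/2)*(-2.8594 - z - 0.3234)^2
FOC: (2*1 + 0.5)*z = -8 + 0.5*(-2.8594 - 0.3234)
z^{k+1} = -3.8366
Step 3: u-update.
u^{k+1} = -0.3234 - 2.8594 + 3.8366 = 0.6538
Step 4: Primal residual = |-2.8594 + 3.8366| = 0.9772


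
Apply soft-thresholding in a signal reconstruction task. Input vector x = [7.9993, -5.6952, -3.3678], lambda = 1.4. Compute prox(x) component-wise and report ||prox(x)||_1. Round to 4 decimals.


Soft-thresholding with lambda = 1.4:
prox(7.9993) = sign(7.9993)*max(|7.9993| - 1.4, 0) = 6.5993
prox(-5.6952) = sign(-5.6952)*max(|-5.6952| - 1.4, 0) = -4.2952
prox(-3.3678) = sign(-3.3678)*max(|-3.3678| - 1.4, 0) = -1.9678
prox(x) = [6.5993, -4.2952, -1.9678]
||prox(x)||_1 = 6.5993 + 4.2952 + 1.9678 = 12.8623


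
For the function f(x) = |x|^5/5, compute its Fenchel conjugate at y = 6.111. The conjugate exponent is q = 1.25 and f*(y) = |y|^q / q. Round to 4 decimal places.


The conjugate exponent q satisfies 1/p + 1/q = 1.
p = 5, so q = 5/(5 - 1) = 1.25
|y|^q = 6.111^1.25 = 9.6082
f*(6.111) = 9.6082 / 1.25 = 7.6865


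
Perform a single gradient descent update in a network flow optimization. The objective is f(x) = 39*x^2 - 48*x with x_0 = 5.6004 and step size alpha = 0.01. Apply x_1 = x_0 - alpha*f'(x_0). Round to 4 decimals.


We compute the gradient at x_0 and apply the update.
f'(x) = 78*x - 48
f'(5.6004) = 78*5.6004 - 48 = 388.8312
x_1 = 5.6004 - 0.01*388.8312 = 1.7121


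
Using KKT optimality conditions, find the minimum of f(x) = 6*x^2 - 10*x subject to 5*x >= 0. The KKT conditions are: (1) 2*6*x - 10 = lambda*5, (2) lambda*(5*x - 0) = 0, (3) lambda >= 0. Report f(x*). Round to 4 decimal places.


Step 1: Try lambda = 0 (constraint inactive).
Stationarity: 2*6*x - 10 = 0
x* = 10/(2*6) = 5/6 = 0.8333 (rounded; the exact value 5/6 is used below)
Check constraint: 5*0.8333 = 4.1665 >= 0 -- satisfied.
Step 2: Compute optimal value.
f(x*) = 6*(5/6)^2 - 10*(5/6) = -4.1667


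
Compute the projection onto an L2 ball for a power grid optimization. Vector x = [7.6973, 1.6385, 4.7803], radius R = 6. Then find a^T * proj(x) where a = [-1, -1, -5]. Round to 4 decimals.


Step 1: Compute ||x|| (intermediates to 6 decimals).
||x|| = sqrt(7.6973^2 + 1.6385^2 + 4.7803^2) = 9.207843
Step 2: Project.
Since ||x|| > R, scale = R/||x|| = 6/9.207843 = 0.651618, proj(x) = scale * x
proj(x) = [5.015699, 1.067676, 3.11493]
Step 3: Dot product.
a^T * proj(x) = -1*5.015699 - 1*1.067676 - 5*3.11493 = -21.658


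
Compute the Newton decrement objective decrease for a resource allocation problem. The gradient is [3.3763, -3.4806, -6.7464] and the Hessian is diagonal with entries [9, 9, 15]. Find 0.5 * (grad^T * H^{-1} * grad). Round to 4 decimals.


Step 1: H is diagonal, so H^(-1) * g = [0.3751, -0.3867, -0.4498].
Step 2: g^T H^(-1) g = sum_i g_i^2 / H_ii
  = (3.3763)^2/9 + (-3.4806)^2/9 + (-6.7464)^2/15
  = 1.2666 + 1.3461 + 3.0343 = 5.6469
Step 3: Objective decrease = 0.5 * g^T H^(-1) g = 2.8235


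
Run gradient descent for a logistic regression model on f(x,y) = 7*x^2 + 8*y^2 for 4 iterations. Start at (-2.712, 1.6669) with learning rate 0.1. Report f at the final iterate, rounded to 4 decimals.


Gradient descent on f(x,y) = 7*x^2 + 8*y^2.
Starting point: (-2.712, 1.6669), alpha = 0.1
Step 1: grad_x = 2*7*-2.712 = -37.968, grad_y = 2*8*1.6669 = 26.6704
  x_1 = -2.712 - 0.1*-37.968 = 1.0848
  y_1 = 1.6669 - 0.1*26.6704 = -1.0001
Step 2: grad_x = 2*7*1.0848 = 15.1872, grad_y = 2*8*-1.0001 = -16.0022
  x_2 = 1.0848 - 0.1*15.1872 = -0.4339
  y_2 = -1.0001 - 0.1*-16.0022 = 0.6001
Step 3: grad_x = 2*7*-0.4339 = -6.0749, grad_y = 2*8*0.6001 = 9.6013
  x_3 = -0.4339 - 0.1*-6.0749 = 0.1736
  y_3 = 0.6001 - 0.1*9.6013 = -0.3601
Step 4: grad_x = 2*7*0.1736 = 2.43, grad_y = 2*8*-0.3601 = -5.7608
  x_4 = 0.1736 - 0.1*2.43 = -0.0694
  y_4 = -0.3601 - 0.1*-5.7608 = 0.216
f(-0.0694, 0.216) = 7*(-0.0694)^2 + 8*0.216^2 = 0.4071


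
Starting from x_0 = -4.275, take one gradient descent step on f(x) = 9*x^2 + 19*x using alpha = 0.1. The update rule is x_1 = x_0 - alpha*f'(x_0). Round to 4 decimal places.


We compute the gradient at x_0 and apply the update.
f'(x) = 18*x + 19
f'(-4.275) = 18*-4.275 + 19 = -57.95
x_1 = -4.275 - 0.1*-57.95 = 1.52


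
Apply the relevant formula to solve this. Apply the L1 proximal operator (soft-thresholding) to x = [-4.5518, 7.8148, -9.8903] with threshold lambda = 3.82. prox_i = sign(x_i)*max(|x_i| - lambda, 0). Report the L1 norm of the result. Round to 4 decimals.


Soft-thresholding with lambda = 3.82:
prox(-4.5518) = sign(-4.5518)*max(|-4.5518| - 3.82, 0) = -0.7318
prox(7.8148) = sign(7.8148)*max(|7.8148| - 3.82, 0) = 3.9948
prox(-9.8903) = sign(-9.8903)*max(|-9.8903| - 3.82, 0) = -6.0703
prox(x) = [-0.7318, 3.9948, -6.0703]
||prox(x)||_1 = 0.7318 + 3.9948 + 6.0703 = 10.7969


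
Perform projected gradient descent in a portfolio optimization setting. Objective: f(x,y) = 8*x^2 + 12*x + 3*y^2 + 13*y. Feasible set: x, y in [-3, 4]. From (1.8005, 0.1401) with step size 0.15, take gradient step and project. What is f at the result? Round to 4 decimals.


Step 1: Compute gradient at (1.8005, 0.1401).
grad_x = 2*8*1.8005 + 12 = 40.808
grad_y = 2*3*0.1401 + 13 = 13.8406
Step 2: Gradient step.
x_raw = 1.8005 - 0.15*40.808 = -4.3207
y_raw = 0.1401 - 0.15*13.8406 = -1.936
Step 3: Project onto [-3, 4].
x_proj = clip(-4.3207) = -3.0
y_proj = clip(-1.936) = -1.936
Step 4: Evaluate f.
f(-3.0, -1.936) = 22.0763


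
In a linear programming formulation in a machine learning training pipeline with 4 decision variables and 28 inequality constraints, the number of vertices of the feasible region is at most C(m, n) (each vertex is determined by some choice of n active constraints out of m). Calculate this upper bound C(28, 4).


Each vertex corresponds to some choice of n active constraints out of m, so the number of vertices is at most C(m, n) = m! / (n!(m-n)!).
m = 28, n = 4
Numerator: 28 * 27 * 26 * 25
Denominator: 4! = 24
C(28, 4) = 20475


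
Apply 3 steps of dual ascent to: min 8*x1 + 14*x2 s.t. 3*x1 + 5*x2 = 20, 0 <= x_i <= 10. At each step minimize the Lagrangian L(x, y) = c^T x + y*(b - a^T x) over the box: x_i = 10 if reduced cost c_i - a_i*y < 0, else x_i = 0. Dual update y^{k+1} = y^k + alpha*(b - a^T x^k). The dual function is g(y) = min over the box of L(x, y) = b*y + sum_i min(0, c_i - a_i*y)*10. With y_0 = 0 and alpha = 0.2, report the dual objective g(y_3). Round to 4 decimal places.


Dual ascent for LP: min 8*x1 + 14*x2, 3*x1 + 5*x2 = 20, 0 <= x_i <= 10
Step 1: y^k = 0.0, reduced costs: (8.0, 14.0)
  x^k = (0.0, 0.0), subgradient = b - a^T x = 20.0
  y^{k+1} = 0.0 + 0.2*20.0 = 4.0
Step 2: y^k = 4.0, reduced costs: (-4.0, -6.0)
  x^k = (10.0, 10.0), subgradient = b - a^T x = -60.0
  y^{k+1} = 4.0 + 0.2*-60.0 = -8.0
Step 3: y^k = -8.0, reduced costs: (32.0, 54.0)
  x^k = (0.0, 0.0), subgradient = b - a^T x = 20.0
  y^{k+1} = -8.0 + 0.2*20.0 = -4.0
Dual objective at y_3 = -4.0: reduced costs (20.0, 34.0), box minimizer x = (0.0, 0.0)
g(y_3) = b*y + (c1 - a1*y)*x1 + (c2 - a2*y)*x2 = 20*(-4.0) + 20.0*0.0 + 34.0*0.0 = -80.0 + 0.0 + 0.0 = -80.0


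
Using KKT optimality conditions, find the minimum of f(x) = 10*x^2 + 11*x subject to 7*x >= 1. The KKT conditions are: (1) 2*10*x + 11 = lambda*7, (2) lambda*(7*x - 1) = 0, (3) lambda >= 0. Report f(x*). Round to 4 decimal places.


Step 1: Try lambda = 0 (constraint inactive).
x_unc = -11/(2*10) = -0.55
Check: 7*-0.55 = -3.85 < 1 -- violated!
Step 2: Constraint must be active: 7*x = 1
x* = 1/7 = 0.1429 (rounded; the exact value 1/7 is used below)
lambda = (2*10*(1/7) + 11)/7 = 1.9796
Step 3: Compute optimal value.
f(x*) = 10*(1/7)^2 + 11*(1/7) = 1.7755


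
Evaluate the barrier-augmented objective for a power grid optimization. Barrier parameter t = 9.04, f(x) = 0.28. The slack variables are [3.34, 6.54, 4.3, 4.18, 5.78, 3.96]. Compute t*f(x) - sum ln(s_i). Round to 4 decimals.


Step 1: Compute log-barrier.
ln values: [1.206, 1.8779, 1.4586, 1.4303, 1.7544, 1.3762]
phi = -(1.206 + 1.8779 + 1.4586 + 1.4303 + 1.7544 + 1.3762) = -9.1035
Step 2: Compute augmented objective.
t*f(x) = 9.04*0.28 = 2.5312
Total = 2.5312 - 9.1035 = -6.5723


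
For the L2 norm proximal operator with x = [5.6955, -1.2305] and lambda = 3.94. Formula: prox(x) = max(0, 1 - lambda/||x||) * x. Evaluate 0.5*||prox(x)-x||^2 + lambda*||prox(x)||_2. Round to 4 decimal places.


Step 1: Compute ||x||.
||x|| = 5.8269
Step 2: Compute scaling factor.
scale = max(0, 1 - 3.94/5.8269) = 0.3238
Step 3: prox(x) = [1.8444, -0.3985]
||prox(x)|| = 1.8869
Step 4: Proximal objective.
0.5*||prox-x||^2 = 7.7618
lambda*||prox|| = 7.4344
Total = 15.1962


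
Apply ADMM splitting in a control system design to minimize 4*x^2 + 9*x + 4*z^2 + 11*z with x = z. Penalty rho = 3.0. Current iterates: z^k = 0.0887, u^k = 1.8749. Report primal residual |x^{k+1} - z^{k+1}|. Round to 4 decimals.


ADMM iteration with rho = 3.0, z^k = 0.0887, u^k = 1.8749
Step 1: x-update.
Minimize 4*x^2 + 9*x + (3.0/2)*(x - 0.0887 + 1.8749)^2
FOC: (2*4 + 3.0)*x = -9 + 3.0*(0.0887 - 1.8749)
x^{k+1} = -1.3053
Step 2: z-update.
Minimize 4*z^2 + 11*z + (3.0/2)*(-1.3053 - z + 1.8749)^2
FOC: (2*4 + 3.0)*z = -11 + 3.0*(-1.3053 + 1.8749)
z^{k+1} = -0.8447
Step 3: u-update.
u^{k+1} = 1.8749 - 1.3053 + 0.8447 = 1.4142
Step 4: Primal residual = |-1.3053 + 0.8447| = 0.4607


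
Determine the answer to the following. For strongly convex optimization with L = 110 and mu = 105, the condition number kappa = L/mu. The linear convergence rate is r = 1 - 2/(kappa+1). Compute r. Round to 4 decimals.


Step 1: Compute the condition number.
kappa = L/mu = 110/105 = 1.0476
Step 2: Compute the convergence rate.
r = 1 - 2/(kappa + 1) = 1 - 2*mu/(L + mu) = (L - mu)/(L + mu) = 5/215 = 0.0233


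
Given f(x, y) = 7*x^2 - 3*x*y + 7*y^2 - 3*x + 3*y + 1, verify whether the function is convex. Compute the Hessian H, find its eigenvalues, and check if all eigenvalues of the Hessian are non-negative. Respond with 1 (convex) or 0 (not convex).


The Hessian of f(x,y) = 7*x^2 - 3*x*y + 7*y^2 - 3*x + 3*y + 1 is:
H = [[14, -3], [-3, 14]]
Trace = 14 + 14 = 28
Determinant = 14*14 - (-3)^2 = 187
Discriminant = (28)^2 - 4*187 = 36.0
Eigenvalues: lambda_1 = 11.0, lambda_2 = 17.0
The function is convex.

1


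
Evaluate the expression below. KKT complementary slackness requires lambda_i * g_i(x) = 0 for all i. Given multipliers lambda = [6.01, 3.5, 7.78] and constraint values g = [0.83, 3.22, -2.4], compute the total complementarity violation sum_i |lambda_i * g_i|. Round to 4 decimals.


KKT complementary slackness check:
lambda_1 * g_1 = 6.01 * 0.83 = 4.9883
lambda_2 * g_2 = 3.5 * 3.22 = 11.27
lambda_3 * g_3 = 7.78 * -2.4 = -18.672
Total violation = 4.9883 + 11.27 + 18.672 = 34.9303


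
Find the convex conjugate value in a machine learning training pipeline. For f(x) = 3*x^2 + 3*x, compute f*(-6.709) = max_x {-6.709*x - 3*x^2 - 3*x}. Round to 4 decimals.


f*(y) = sup_x {y*x - a*x^2 - b*x} = sup_x {(y-b)*x - a*x^2}
FOC: (y - b) - 2a*x = 0 => x* = (y - b)/(2a)
x* = (-6.709 - 3)/(2*3) = -1.6182
f*(-6.709) = (y-b)^2/(4a) = (-6.709 - 3)^2/(4*3)
= 94.2647/12 = 7.8554


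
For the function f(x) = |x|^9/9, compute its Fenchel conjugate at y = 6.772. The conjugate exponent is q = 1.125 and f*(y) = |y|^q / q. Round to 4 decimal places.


The conjugate exponent q satisfies 1/p + 1/q = 1.
p = 9, so q = 9/(9 - 1) = 1.125
|y|^q = 6.772^1.125 = 8.6012
f*(6.772) = 8.6012 / 1.125 = 7.6455


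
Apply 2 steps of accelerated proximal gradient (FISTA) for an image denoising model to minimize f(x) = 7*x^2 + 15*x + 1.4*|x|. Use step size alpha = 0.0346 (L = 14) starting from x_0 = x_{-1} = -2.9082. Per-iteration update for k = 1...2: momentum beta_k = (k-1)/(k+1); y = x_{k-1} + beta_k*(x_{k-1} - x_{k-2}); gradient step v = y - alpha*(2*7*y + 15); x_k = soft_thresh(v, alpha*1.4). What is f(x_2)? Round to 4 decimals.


FISTA on f(x) = 7*x^2 + 15*x + 1.4*|x|
L = 14, alpha = 0.0346
Iteration 1: beta = 0.0, y = -2.9082 + 0.0*(-2.9082 + 2.9082) = -2.9082
  grad(y) = -25.7148, v = y - alpha*grad = -2.0185
  prox(v) = soft_thresh(-2.0185, 0.0484) = -1.97
Iteration 2: beta = 0.3333, y = -1.97 + 0.3333*(-1.97 + 2.9082) = -1.6573
  grad(y) = -8.2023, v = y - alpha*grad = -1.3735
  prox(v) = soft_thresh(-1.3735, 0.0484) = -1.3251
f(x_2) = 7*(-1.3251)^2 + 15*(-1.3251) + 1.4*|-1.3251| = -5.7303


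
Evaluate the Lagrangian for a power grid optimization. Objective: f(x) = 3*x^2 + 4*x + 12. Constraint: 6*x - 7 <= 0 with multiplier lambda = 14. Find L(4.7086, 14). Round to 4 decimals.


Step 1: Evaluate f(x).
f(4.7086) = 3*4.7086^2 + 4*4.7086 + 12 = 97.3471
Step 2: Evaluate g(x).
g(4.7086) = 6*4.7086 - 7 = 21.2516
Step 3: Compute Lagrangian.
L = 97.3471 + 14*21.2516 = 394.8695


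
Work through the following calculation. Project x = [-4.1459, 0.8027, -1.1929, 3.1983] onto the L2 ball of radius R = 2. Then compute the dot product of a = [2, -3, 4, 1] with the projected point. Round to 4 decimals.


Step 1: Compute ||x|| (intermediates to 6 decimals).
||x|| = sqrt((-4.1459)^2 + 0.8027^2 + (-1.1929)^2 + 3.1983^2) = 5.430004
Step 2: Project.
Since ||x|| > R, scale = R/||x|| = 2/5.430004 = 0.368324, proj(x) = scale * x
proj(x) = [-1.527034, 0.295654, -0.439374, 1.178011]
Step 3: Dot product.
a^T * proj(x) = 2*(-1.527034) - 3*0.295654 + 4*(-0.439374) + 1*1.178011 = -4.5205


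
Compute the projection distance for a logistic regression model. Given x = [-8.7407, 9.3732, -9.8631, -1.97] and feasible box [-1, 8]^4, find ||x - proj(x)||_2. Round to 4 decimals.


Project each component onto [-1, 8].
clip(-8.7407) = -1.0, clip(9.3732) = 8.0, clip(-9.8631) = -1.0, clip(-1.97) = -1.0
Projection = [-1.0, 8.0, -1.0, -1.0]
Squared diffs: [59.9184, 1.8857, 78.5545, 0.9409]
Distance = sqrt(141.2995) = 11.8869


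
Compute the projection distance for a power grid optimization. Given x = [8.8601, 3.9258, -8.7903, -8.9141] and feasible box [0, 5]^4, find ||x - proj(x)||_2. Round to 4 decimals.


Project each component onto [0, 5].
clip(8.8601) = 5.0, clip(3.9258) = 3.9258, clip(-8.7903) = 0.0, clip(-8.9141) = 0.0
Projection = [5.0, 3.9258, 0.0, 0.0]
Squared diffs: [14.9004, 0.0, 77.2694, 79.4612]
Distance = sqrt(171.631) = 13.1008


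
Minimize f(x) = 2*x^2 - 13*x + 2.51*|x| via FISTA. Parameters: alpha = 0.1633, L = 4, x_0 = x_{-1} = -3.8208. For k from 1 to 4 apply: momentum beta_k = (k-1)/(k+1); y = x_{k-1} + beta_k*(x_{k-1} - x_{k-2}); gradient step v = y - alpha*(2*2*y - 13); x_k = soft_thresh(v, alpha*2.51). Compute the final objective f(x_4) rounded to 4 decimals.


FISTA on f(x) = 2*x^2 - 13*x + 2.51*|x|
L = 4, alpha = 0.1633
Iteration 1: beta = 0.0, y = -3.8208 + 0.0*(-3.8208 + 3.8208) = -3.8208
  grad(y) = -28.2832, v = y - alpha*grad = 0.7978
  prox(v) = soft_thresh(0.7978, 0.4099) = 0.388
Iteration 2: beta = 0.3333, y = 0.388 + 0.3333*(0.388 + 3.8208) = 1.7909
  grad(y) = -5.8365, v = y - alpha*grad = 2.744
  prox(v) = soft_thresh(2.744, 0.4099) = 2.3341
Iteration 3: beta = 0.5, y = 2.3341 + 0.5*(2.3341 - 0.388) = 3.3072
  grad(y) = 0.2286, v = y - alpha*grad = 3.2698
  prox(v) = soft_thresh(3.2698, 0.4099) = 2.8599
Iteration 4: beta = 0.6, y = 2.8599 + 0.6*(2.8599 - 2.3341) = 3.1754
  grad(y) = -0.2982, v = y - alpha*grad = 3.2241
  prox(v) = soft_thresh(3.2241, 0.4099) = 2.8143
f(x_4) = 2*2.8143^2 - 13*2.8143 + 2.51*|2.8143| = -13.6815


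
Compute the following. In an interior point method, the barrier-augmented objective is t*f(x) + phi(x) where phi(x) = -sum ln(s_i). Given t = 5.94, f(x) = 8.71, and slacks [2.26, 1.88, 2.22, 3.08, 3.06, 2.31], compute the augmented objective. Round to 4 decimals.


Step 1: Compute log-barrier.
ln values: [0.8154, 0.6313, 0.7975, 1.1249, 1.1184, 0.8372]
phi = -(0.8154 + 0.6313 + 0.7975 + 1.1249 + 1.1184 + 0.8372) = -5.3247
Step 2: Compute augmented objective.
t*f(x) = 5.94*8.71 = 51.7374
Total = 51.7374 - 5.3247 = 46.4127


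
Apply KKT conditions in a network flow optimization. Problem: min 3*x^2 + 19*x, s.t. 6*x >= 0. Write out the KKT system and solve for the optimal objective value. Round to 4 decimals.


Step 1: Try lambda = 0 (constraint inactive).
x_unc = -19/(2*3) = -3.1667
Check: 6*-3.1667 = -19.0002 < 0 -- violated!
Step 2: Constraint must be active: 6*x = 0
x* = 0/6 = 0.0
lambda = (2*3*0.0 + 19)/6 = 3.1667
Step 3: Compute optimal value.
f(x*) = 3*0.0^2 + 19*0.0 = 0.0


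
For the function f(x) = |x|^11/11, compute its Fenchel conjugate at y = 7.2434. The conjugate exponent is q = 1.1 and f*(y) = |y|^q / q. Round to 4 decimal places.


The conjugate exponent q satisfies 1/p + 1/q = 1.
p = 11, so q = 11/(11 - 1) = 1.1
|y|^q = 7.2434^1.1 = 8.8295
f*(7.2434) = 8.8295 / 1.1 = 8.0268


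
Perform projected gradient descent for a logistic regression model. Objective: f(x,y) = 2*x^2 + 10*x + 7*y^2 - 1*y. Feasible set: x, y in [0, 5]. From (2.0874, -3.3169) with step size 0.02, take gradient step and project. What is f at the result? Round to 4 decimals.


Step 1: Compute gradient at (2.0874, -3.3169).
grad_x = 2*2*2.0874 + 10 = 18.3496
grad_y = 2*7*-3.3169 - 1 = -47.4366
Step 2: Gradient step.
x_raw = 2.0874 - 0.02*18.3496 = 1.7204
y_raw = -3.3169 - 0.02*-47.4366 = -2.3682
Step 3: Project onto [0, 5].
x_proj = clip(1.7204) = 1.7204
y_proj = clip(-2.3682) = 0.0
Step 4: Evaluate f.
f(1.7204, 0.0) = 23.1237


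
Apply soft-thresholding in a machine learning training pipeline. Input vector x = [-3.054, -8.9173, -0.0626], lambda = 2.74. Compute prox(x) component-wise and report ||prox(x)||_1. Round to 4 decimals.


Soft-thresholding with lambda = 2.74:
prox(-3.054) = sign(-3.054)*max(|-3.054| - 2.74, 0) = -0.314
prox(-8.9173) = sign(-8.9173)*max(|-8.9173| - 2.74, 0) = -6.1773
prox(-0.0626) = sign(-0.0626)*max(|-0.0626| - 2.74, 0) = 0.0
prox(x) = [-0.314, -6.1773, 0.0]
||prox(x)||_1 = 0.314 + 6.1773 + 0.0 = 6.4913


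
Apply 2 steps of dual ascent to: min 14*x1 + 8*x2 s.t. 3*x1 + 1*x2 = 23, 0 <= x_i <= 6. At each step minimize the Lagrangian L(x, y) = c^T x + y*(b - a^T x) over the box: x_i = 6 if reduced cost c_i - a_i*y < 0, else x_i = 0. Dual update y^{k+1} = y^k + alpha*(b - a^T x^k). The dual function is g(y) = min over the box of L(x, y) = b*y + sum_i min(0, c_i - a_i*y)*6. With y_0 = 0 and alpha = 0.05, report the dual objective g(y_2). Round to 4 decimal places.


Dual ascent for LP: min 14*x1 + 8*x2, 3*x1 + 1*x2 = 23, 0 <= x_i <= 6
Step 1: y^k = 0.0, reduced costs: (14.0, 8.0)
  x^k = (0.0, 0.0), subgradient = b - a^T x = 23.0
  y^{k+1} = 0.0 + 0.05*23.0 = 1.15
Step 2: y^k = 1.15, reduced costs: (10.55, 6.85)
  x^k = (0.0, 0.0), subgradient = b - a^T x = 23.0
  y^{k+1} = 1.15 + 0.05*23.0 = 2.3
Dual objective at y_2 = 2.3: reduced costs (7.1, 5.7), box minimizer x = (0.0, 0.0)
g(y_2) = b*y + (c1 - a1*y)*x1 + (c2 - a2*y)*x2 = 23*2.3 + 7.1*0.0 + 5.7*0.0 = 52.9 + 0.0 + 0.0 = 52.9


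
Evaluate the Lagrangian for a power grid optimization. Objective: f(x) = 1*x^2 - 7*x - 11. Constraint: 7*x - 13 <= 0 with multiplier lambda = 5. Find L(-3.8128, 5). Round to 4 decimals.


Step 1: Evaluate f(x).
f(-3.8128) = 1*(-3.8128)^2 - 7*(-3.8128) - 11 = 30.227
Step 2: Evaluate g(x).
g(-3.8128) = 7*-3.8128 - 13 = -39.6896
Step 3: Compute Lagrangian.
L = 30.227 + 5*-39.6896 = -168.221


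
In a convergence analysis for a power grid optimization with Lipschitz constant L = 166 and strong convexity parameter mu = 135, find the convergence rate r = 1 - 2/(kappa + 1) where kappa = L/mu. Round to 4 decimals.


Step 1: Compute the condition number.
kappa = L/mu = 166/135 = 1.2296
Step 2: Compute the convergence rate.
r = 1 - 2/(kappa + 1) = 1 - 2*mu/(L + mu) = (L - mu)/(L + mu) = 31/301 = 0.103


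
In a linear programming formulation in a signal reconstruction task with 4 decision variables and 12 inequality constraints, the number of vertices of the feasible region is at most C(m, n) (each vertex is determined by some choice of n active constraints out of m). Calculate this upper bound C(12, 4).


Each vertex corresponds to some choice of n active constraints out of m, so the number of vertices is at most C(m, n) = m! / (n!(m-n)!).
m = 12, n = 4
Numerator: 12 * 11 * 10 * 9
Denominator: 4! = 24
C(12, 4) = 495


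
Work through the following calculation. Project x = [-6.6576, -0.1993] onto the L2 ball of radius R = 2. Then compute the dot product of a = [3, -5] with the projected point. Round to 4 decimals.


Step 1: Compute ||x|| (intermediates to 6 decimals).
||x|| = sqrt((-6.6576)^2 + (-0.1993)^2) = 6.660582
Step 2: Project.
Since ||x|| > R, scale = R/||x|| = 2/6.660582 = 0.300274, proj(x) = scale * x
proj(x) = [-1.999104, -0.059845]
Step 3: Dot product.
a^T * proj(x) = 3*(-1.999104) - 5*(-0.059845) = -5.6981


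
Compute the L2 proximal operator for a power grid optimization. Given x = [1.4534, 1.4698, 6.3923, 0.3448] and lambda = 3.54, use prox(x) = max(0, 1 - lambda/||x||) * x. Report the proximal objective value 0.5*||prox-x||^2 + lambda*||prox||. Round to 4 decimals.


Step 1: Compute ||x||.
||x|| = 6.727
Step 2: Compute scaling factor.
scale = max(0, 1 - 3.54/6.727) = 0.4738
Step 3: prox(x) = [0.6886, 0.6963, 3.0285, 0.1634]
||prox(x)|| = 3.187
Step 4: Proximal objective.
0.5*||prox-x||^2 = 6.2658
lambda*||prox|| = 11.282
Total = 17.5479


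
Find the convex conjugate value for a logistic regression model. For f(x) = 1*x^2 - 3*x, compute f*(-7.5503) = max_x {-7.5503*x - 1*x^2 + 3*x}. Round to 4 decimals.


f*(y) = sup_x {y*x - a*x^2 - b*x} = sup_x {(y-b)*x - a*x^2}
FOC: (y - b) - 2a*x = 0 => x* = (y - b)/(2a)
x* = (-7.5503 + 3)/(2*1) = -2.2752
f*(-7.5503) = (y-b)^2/(4a) = (-7.5503 + 3)^2/(4*1)
= 20.7052/4 = 5.1763


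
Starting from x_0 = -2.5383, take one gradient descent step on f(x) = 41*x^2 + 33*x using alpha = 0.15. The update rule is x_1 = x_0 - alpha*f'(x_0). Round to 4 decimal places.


We compute the gradient at x_0 and apply the update.
f'(x) = 82*x + 33
f'(-2.5383) = 82*-2.5383 + 33 = -175.1406
x_1 = -2.5383 - 0.15*-175.1406 = 23.7328


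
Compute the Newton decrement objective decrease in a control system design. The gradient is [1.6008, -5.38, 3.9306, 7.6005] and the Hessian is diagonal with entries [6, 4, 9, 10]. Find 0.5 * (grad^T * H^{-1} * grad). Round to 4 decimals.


Step 1: H is diagonal, so H^(-1) * g = [0.2668, -1.345, 0.4367, 0.7601].
Step 2: g^T H^(-1) g = sum_i g_i^2 / H_ii
  = (1.6008)^2/6 + (-5.38)^2/4 + (3.9306)^2/9 + (7.6005)^2/10
  = 0.4271 + 7.2361 + 1.7166 + 5.7768 = 15.1566
Step 3: Objective decrease = 0.5 * g^T H^(-1) g = 7.5783


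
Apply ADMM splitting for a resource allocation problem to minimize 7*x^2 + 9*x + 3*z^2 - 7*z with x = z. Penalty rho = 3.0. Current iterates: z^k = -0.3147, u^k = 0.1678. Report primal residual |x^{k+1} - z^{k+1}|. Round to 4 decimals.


ADMM iteration with rho = 3.0, z^k = -0.3147, u^k = 0.1678
Step 1: x-update.
Minimize 7*x^2 + 9*x + (3.0/2)*(x + 0.3147 + 0.1678)^2
FOC: (2*7 + 3.0)*x = -9 + 3.0*(-0.3147 - 0.1678)
x^{k+1} = -0.6146
Step 2: z-update.
Minimize 3*z^2 - 7*z + (3.0/2)*(-0.6146 - z + 0.1678)^2
FOC: (2*3 + 3.0)*z = 7 + 3.0*(-0.6146 + 0.1678)
z^{k+1} = 0.6289
Step 3: u-update.
u^{k+1} = 0.1678 - 0.6146 - 0.6289 = -1.0756
Step 4: Primal residual = |-0.6146 - 0.6289| = 1.2434


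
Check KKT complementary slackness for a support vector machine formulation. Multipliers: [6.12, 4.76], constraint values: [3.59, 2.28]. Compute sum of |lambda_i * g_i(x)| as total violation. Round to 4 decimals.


KKT complementary slackness check:
lambda_1 * g_1 = 6.12 * 3.59 = 21.9708
lambda_2 * g_2 = 4.76 * 2.28 = 10.8528
Total violation = 21.9708 + 10.8528 = 32.8236


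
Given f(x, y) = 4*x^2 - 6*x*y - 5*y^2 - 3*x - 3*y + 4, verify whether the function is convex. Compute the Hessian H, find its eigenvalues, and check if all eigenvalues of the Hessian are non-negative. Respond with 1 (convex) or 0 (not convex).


The Hessian of f(x,y) = 4*x^2 - 6*x*y - 5*y^2 - 3*x - 3*y + 4 is:
H = [[8, -6], [-6, -10]]
Trace = 8 - 10 = -2
Determinant = 8*-10 - (-6)^2 = -116
Discriminant = (-2)^2 - 4*-116 = 468.0
Eigenvalues: lambda_1 = -11.8167, lambda_2 = 9.8167
The function is not convex.

0


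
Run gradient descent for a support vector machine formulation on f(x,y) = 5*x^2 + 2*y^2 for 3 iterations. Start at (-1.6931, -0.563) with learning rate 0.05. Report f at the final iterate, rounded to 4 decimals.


Gradient descent on f(x,y) = 5*x^2 + 2*y^2.
Starting point: (-1.6931, -0.563), alpha = 0.05
Step 1: grad_x = 2*5*-1.6931 = -16.931, grad_y = 2*2*-0.563 = -2.252
  x_1 = -1.6931 - 0.05*-16.931 = -0.8466
  y_1 = -0.563 - 0.05*-2.252 = -0.4504
Step 2: grad_x = 2*5*-0.8466 = -8.4655, grad_y = 2*2*-0.4504 = -1.8016
  x_2 = -0.8466 - 0.05*-8.4655 = -0.4233
  y_2 = -0.4504 - 0.05*-1.8016 = -0.3603
Step 3: grad_x = 2*5*-0.4233 = -4.2328, grad_y = 2*2*-0.3603 = -1.4413
  x_3 = -0.4233 - 0.05*-4.2328 = -0.2116
  y_3 = -0.3603 - 0.05*-1.4413 = -0.2883
f(-0.2116, -0.2883) = 5*(-0.2116)^2 + 2*(-0.2883)^2 = 0.3901


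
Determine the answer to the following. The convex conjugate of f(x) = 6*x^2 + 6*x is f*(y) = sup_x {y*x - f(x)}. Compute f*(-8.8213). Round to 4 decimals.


f*(y) = sup_x {y*x - a*x^2 - b*x} = sup_x {(y-b)*x - a*x^2}
FOC: (y - b) - 2a*x = 0 => x* = (y - b)/(2a)
x* = (-8.8213 - 6)/(2*6) = -1.2351
f*(-8.8213) = (y-b)^2/(4a) = (-8.8213 - 6)^2/(4*6)
= 219.6709/24 = 9.153


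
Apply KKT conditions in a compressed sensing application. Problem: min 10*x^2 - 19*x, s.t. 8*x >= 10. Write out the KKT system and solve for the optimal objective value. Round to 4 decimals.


Step 1: Try lambda = 0 (constraint inactive).
x_unc = 19/(2*10) = 0.95
Check: 8*0.95 = 7.6 < 10 -- violated!
Step 2: Constraint must be active: 8*x = 10
x* = 10/8 = 1.25
lambda = (2*10*1.25 - 19)/8 = 0.75
Step 3: Compute optimal value.
f(x*) = 10*1.25^2 - 19*1.25 = -8.125


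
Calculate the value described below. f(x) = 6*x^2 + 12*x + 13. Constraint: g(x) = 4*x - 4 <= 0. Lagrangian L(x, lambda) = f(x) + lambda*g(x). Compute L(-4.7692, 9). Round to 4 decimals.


Step 1: Evaluate f(x).
f(-4.7692) = 6*(-4.7692)^2 + 12*(-4.7692) + 13 = 92.2412
Step 2: Evaluate g(x).
g(-4.7692) = 4*-4.7692 - 4 = -23.0768
Step 3: Compute Lagrangian.
L = 92.2412 + 9*-23.0768 = -115.45


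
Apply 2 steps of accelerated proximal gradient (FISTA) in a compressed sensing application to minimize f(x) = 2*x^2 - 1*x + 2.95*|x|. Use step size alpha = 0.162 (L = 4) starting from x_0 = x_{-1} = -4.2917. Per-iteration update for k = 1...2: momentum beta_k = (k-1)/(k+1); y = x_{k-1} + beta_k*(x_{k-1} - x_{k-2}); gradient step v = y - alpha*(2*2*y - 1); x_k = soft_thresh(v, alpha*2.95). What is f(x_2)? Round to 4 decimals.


FISTA on f(x) = 2*x^2 - 1*x + 2.95*|x|
L = 4, alpha = 0.162
Iteration 1: beta = 0.0, y = -4.2917 + 0.0*(-4.2917 + 4.2917) = -4.2917
  grad(y) = -18.1668, v = y - alpha*grad = -1.3487
  prox(v) = soft_thresh(-1.3487, 0.4779) = -0.8708
Iteration 2: beta = 0.3333, y = -0.8708 + 0.3333*(-0.8708 + 4.2917) = 0.2695
  grad(y) = 0.0781, v = y - alpha*grad = 0.2569
  prox(v) = soft_thresh(0.2569, 0.4779) = 0.0
f(x_2) = 2*0.0^2 - 1*0.0 + 2.95*|0.0| = 0.0


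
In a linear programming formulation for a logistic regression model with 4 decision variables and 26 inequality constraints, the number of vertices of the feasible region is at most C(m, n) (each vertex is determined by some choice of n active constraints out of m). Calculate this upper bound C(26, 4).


Each vertex corresponds to some choice of n active constraints out of m, so the number of vertices is at most C(m, n) = m! / (n!(m-n)!).
m = 26, n = 4
Numerator: 26 * 25 * 24 * 23
Denominator: 4! = 24
C(26, 4) = 14950


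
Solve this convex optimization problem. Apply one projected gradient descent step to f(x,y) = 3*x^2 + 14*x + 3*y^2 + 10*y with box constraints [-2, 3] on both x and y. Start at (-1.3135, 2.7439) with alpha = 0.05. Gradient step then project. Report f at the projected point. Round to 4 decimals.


Step 1: Compute gradient at (-1.3135, 2.7439).
grad_x = 2*3*-1.3135 + 14 = 6.119
grad_y = 2*3*2.7439 + 10 = 26.4634
Step 2: Gradient step.
x_raw = -1.3135 - 0.05*6.119 = -1.6195
y_raw = 2.7439 - 0.05*26.4634 = 1.4207
Step 3: Project onto [-2, 3].
x_proj = clip(-1.6195) = -1.6195
y_proj = clip(1.4207) = 1.4207
Step 4: Evaluate f.
f(-1.6195, 1.4207) = 5.4583


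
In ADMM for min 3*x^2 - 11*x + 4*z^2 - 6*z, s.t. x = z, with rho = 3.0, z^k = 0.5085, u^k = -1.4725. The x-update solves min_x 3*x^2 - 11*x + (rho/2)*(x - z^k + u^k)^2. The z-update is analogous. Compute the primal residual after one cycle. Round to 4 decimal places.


ADMM iteration with rho = 3.0, z^k = 0.5085, u^k = -1.4725
Step 1: x-update.
Minimize 3*x^2 - 11*x + (3.0/2)*(x - 0.5085 - 1.4725)^2
FOC: (2*3 + 3.0)*x = 11 + 3.0*(0.5085 + 1.4725)
x^{k+1} = 1.8826
Step 2: z-update.
Minimize 4*z^2 - 6*z + (3.0/2)*(1.8826 - z - 1.4725)^2
FOC: (2*4 + 3.0)*z = 6 + 3.0*(1.8826 - 1.4725)
z^{k+1} = 0.6573
Step 3: u-update.
u^{k+1} = -1.4725 + 1.8826 - 0.6573 = -0.2472
Step 4: Primal residual = |1.8826 - 0.6573| = 1.2253


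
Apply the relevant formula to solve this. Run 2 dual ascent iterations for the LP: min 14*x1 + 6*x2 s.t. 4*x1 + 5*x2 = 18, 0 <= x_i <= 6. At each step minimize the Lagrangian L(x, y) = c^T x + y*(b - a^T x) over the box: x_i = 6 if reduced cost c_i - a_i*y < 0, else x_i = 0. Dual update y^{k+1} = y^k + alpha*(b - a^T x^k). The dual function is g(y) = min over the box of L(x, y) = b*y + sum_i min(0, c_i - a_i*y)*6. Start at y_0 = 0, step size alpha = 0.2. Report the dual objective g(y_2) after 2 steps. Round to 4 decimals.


Dual ascent for LP: min 14*x1 + 6*x2, 4*x1 + 5*x2 = 18, 0 <= x_i <= 6
Step 1: y^k = 0.0, reduced costs: (14.0, 6.0)
  x^k = (0.0, 0.0), subgradient = b - a^T x = 18.0
  y^{k+1} = 0.0 + 0.2*18.0 = 3.6
Step 2: y^k = 3.6, reduced costs: (-0.4, -12.0)
  x^k = (6.0, 6.0), subgradient = b - a^T x = -36.0
  y^{k+1} = 3.6 + 0.2*-36.0 = -3.6
Dual objective at y_2 = -3.6: reduced costs (28.4, 24.0), box minimizer x = (0.0, 0.0)
g(y_2) = b*y + (c1 - a1*y)*x1 + (c2 - a2*y)*x2 = 18*(-3.6) + 28.4*0.0 + 24.0*0.0 = -64.8 + 0.0 + 0.0 = -64.8


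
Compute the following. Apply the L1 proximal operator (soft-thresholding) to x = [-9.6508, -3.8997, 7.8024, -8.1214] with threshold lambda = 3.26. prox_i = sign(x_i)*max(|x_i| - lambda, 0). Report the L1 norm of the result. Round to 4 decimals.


Soft-thresholding with lambda = 3.26:
prox(-9.6508) = sign(-9.6508)*max(|-9.6508| - 3.26, 0) = -6.3908
prox(-3.8997) = sign(-3.8997)*max(|-3.8997| - 3.26, 0) = -0.6397
prox(7.8024) = sign(7.8024)*max(|7.8024| - 3.26, 0) = 4.5424
prox(-8.1214) = sign(-8.1214)*max(|-8.1214| - 3.26, 0) = -4.8614
prox(x) = [-6.3908, -0.6397, 4.5424, -4.8614]
||prox(x)||_1 = 6.3908 + 0.6397 + 4.5424 + 4.8614 = 16.4343


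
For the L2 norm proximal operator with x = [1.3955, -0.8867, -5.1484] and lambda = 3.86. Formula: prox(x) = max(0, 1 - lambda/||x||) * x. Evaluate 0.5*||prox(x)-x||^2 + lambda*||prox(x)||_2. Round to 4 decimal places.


Step 1: Compute ||x||.
||x|| = 5.4074
Step 2: Compute scaling factor.
scale = max(0, 1 - 3.86/5.4074) = 0.2862
Step 3: prox(x) = [0.3993, -0.2537, -1.4733]
||prox(x)|| = 1.5474
Step 4: Proximal objective.
0.5*||prox-x||^2 = 7.4498
lambda*||prox|| = 5.973
Total = 13.4227


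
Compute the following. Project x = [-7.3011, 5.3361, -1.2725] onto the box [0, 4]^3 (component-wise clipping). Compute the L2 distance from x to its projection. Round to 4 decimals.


Project each component onto [0, 4].
clip(-7.3011) = 0.0, clip(5.3361) = 4.0, clip(-1.2725) = 0.0
Projection = [0.0, 4.0, 0.0]
Squared diffs: [53.3061, 1.7852, 1.6193]
Distance = sqrt(56.7106) = 7.5306


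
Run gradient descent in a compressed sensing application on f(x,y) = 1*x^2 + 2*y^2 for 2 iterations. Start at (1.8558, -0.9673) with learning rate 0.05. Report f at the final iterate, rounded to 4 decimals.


Gradient descent on f(x,y) = 1*x^2 + 2*y^2.
Starting point: (1.8558, -0.9673), alpha = 0.05
Step 1: grad_x = 2*1*1.8558 = 3.7116, grad_y = 2*2*-0.9673 = -3.8692
  x_1 = 1.8558 - 0.05*3.7116 = 1.6702
  y_1 = -0.9673 - 0.05*-3.8692 = -0.7738
Step 2: grad_x = 2*1*1.6702 = 3.3404, grad_y = 2*2*-0.7738 = -3.0954
  x_2 = 1.6702 - 0.05*3.3404 = 1.5032
  y_2 = -0.7738 - 0.05*-3.0954 = -0.6191
f(1.5032, -0.6191) = 1*1.5032^2 + 2*(-0.6191)^2 = 3.0261
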